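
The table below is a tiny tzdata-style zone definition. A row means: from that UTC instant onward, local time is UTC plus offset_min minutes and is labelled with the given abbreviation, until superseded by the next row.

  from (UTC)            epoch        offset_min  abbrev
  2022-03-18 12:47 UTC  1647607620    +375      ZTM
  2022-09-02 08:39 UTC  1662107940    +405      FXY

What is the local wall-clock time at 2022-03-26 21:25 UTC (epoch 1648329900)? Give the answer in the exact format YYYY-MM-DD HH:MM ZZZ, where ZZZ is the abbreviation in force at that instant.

Query: 2022-03-26 21:25 UTC
Rule 1/2 (ZTM, +06:15): 2022-03-18 12:47 UTC ≤ query < 2022-09-02 08:39 UTC
21·60 + 25 + 375 = 1660 min
1660 = 1·1440 + 220; 220 = 3·60 + 40 → 03:40, 2022-03-26 + 1 day = 2022-03-27
→ 2022-03-27 03:40 ZTM

2022-03-27 03:40 ZTM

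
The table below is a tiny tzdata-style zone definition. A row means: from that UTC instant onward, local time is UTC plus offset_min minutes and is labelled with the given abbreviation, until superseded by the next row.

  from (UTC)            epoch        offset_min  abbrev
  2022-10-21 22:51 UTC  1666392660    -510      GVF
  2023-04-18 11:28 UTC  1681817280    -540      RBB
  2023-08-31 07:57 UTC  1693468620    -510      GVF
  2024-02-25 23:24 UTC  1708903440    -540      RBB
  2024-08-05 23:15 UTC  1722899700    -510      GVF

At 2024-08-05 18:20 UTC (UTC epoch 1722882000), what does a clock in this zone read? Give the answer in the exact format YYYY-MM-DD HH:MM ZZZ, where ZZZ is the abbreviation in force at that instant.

Query: 2024-08-05 18:20 UTC
Rule 4/5 (RBB, -09:00): 2024-02-25 23:24 UTC ≤ query < 2024-08-05 23:15 UTC
18·60 + 20 - 540 = 560 min
560 = 0·1440 + 560; 560 = 9·60 + 20 → 09:20, same day
→ 2024-08-05 09:20 RBB

2024-08-05 09:20 RBB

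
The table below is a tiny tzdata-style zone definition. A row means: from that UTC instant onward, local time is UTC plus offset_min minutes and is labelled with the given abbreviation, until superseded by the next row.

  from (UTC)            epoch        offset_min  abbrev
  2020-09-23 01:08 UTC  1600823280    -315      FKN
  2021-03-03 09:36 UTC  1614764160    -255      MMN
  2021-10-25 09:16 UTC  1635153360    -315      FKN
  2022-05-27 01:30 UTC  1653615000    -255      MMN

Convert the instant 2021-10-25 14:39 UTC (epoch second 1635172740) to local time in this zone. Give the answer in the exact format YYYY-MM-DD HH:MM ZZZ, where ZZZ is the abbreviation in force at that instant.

Query: 2021-10-25 14:39 UTC
Rule 3/4 (FKN, -05:15): 2021-10-25 09:16 UTC ≤ query < 2022-05-27 01:30 UTC
14·60 + 39 - 315 = 564 min
564 = 0·1440 + 564; 564 = 9·60 + 24 → 09:24, same day
→ 2021-10-25 09:24 FKN

2021-10-25 09:24 FKN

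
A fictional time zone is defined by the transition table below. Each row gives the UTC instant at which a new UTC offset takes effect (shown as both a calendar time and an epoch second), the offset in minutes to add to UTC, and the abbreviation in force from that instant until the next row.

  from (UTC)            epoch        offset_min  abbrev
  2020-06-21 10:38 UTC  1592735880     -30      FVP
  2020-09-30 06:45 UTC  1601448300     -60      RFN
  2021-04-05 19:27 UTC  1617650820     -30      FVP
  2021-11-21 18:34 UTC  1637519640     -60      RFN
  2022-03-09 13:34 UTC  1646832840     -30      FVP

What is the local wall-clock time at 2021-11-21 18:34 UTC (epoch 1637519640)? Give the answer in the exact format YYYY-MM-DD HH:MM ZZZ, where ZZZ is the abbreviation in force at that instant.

Query: 2021-11-21 18:34 UTC
Rule 4/5 (RFN, -01:00): 2021-11-21 18:34 UTC ≤ query < 2022-03-09 13:34 UTC
18·60 + 34 - 60 = 1054 min
1054 = 0·1440 + 1054; 1054 = 17·60 + 34 → 17:34, same day
→ 2021-11-21 17:34 RFN

2021-11-21 17:34 RFN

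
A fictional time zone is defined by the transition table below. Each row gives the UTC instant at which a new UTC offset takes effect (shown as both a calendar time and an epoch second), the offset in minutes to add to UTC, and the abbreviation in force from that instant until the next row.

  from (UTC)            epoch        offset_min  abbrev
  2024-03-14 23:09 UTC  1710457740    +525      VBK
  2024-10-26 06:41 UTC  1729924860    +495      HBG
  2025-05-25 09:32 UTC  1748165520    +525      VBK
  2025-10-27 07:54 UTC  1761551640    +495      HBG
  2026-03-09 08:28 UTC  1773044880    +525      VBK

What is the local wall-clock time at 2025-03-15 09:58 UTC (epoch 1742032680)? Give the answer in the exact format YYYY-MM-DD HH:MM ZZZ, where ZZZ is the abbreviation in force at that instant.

2025-03-15 18:13 HBG

Query: 2025-03-15 09:58 UTC
Rule 2/5 (HBG, +08:15): 2024-10-26 06:41 UTC ≤ query < 2025-05-25 09:32 UTC
9·60 + 58 + 495 = 1093 min
1093 = 0·1440 + 1093; 1093 = 18·60 + 13 → 18:13, same day
→ 2025-03-15 18:13 HBG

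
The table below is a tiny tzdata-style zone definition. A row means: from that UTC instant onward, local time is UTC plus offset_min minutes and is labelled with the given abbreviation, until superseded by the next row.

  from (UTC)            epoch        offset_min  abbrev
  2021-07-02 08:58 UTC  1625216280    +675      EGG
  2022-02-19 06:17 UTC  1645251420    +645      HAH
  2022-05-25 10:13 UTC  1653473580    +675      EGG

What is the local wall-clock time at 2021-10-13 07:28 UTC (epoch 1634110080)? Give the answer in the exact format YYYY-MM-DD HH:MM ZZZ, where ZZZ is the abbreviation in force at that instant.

2021-10-13 18:43 EGG

Query: 2021-10-13 07:28 UTC
Rule 1/3 (EGG, +11:15): 2021-07-02 08:58 UTC ≤ query < 2022-02-19 06:17 UTC
7·60 + 28 + 675 = 1123 min
1123 = 0·1440 + 1123; 1123 = 18·60 + 43 → 18:43, same day
→ 2021-10-13 18:43 EGG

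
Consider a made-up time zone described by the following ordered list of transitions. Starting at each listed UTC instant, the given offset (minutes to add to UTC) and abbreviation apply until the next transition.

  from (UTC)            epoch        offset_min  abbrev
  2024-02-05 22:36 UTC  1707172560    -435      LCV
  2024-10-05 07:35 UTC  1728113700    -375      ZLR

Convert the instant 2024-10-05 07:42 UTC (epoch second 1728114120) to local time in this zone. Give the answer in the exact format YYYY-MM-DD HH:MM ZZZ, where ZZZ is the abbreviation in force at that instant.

2024-10-05 01:27 ZLR

Query: 2024-10-05 07:42 UTC
Rule 2/2 (ZLR, -06:15): 2024-10-05 07:35 UTC ≤ query < +∞
7·60 + 42 - 375 = 87 min
87 = 0·1440 + 87; 87 = 1·60 + 27 → 01:27, same day
→ 2024-10-05 01:27 ZLR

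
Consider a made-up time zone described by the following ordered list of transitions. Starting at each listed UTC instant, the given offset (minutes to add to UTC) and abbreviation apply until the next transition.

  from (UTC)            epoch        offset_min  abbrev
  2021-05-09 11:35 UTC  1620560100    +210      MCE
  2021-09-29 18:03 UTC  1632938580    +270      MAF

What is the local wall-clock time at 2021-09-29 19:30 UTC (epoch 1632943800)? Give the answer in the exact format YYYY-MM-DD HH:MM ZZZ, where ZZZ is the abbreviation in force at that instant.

Query: 2021-09-29 19:30 UTC
Rule 2/2 (MAF, +04:30): 2021-09-29 18:03 UTC ≤ query < +∞
19·60 + 30 + 270 = 1440 min
1440 = 1·1440 + 0; 0 = 0·60 + 0 → 00:00, 2021-09-29 + 1 day = 2021-09-30
→ 2021-09-30 00:00 MAF

2021-09-30 00:00 MAF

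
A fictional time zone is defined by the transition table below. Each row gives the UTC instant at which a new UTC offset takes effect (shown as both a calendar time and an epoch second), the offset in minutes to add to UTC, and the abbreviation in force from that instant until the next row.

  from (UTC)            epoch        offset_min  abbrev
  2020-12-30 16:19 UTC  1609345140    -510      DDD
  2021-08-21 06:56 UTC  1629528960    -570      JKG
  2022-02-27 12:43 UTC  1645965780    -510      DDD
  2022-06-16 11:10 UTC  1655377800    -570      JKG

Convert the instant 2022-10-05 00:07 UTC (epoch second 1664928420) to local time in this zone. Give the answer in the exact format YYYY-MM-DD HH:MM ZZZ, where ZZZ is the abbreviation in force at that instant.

2022-10-04 14:37 JKG

Query: 2022-10-05 00:07 UTC
Rule 4/4 (JKG, -09:30): 2022-06-16 11:10 UTC ≤ query < +∞
0·60 + 7 - 570 = -563 min
-563 = -1·1440 + 877; 877 = 14·60 + 37 → 14:37, 2022-10-05 - 1 day = 2022-10-04
→ 2022-10-04 14:37 JKG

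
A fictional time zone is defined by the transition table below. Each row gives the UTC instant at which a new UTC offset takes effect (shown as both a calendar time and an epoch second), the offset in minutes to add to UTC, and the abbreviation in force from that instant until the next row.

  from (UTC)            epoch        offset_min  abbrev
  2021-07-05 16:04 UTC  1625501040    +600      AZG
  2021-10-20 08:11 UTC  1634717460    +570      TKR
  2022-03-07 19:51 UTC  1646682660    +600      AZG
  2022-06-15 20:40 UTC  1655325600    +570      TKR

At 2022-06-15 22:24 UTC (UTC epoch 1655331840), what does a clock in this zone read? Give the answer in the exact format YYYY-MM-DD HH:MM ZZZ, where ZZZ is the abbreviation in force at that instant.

Query: 2022-06-15 22:24 UTC
Rule 4/4 (TKR, +09:30): 2022-06-15 20:40 UTC ≤ query < +∞
22·60 + 24 + 570 = 1914 min
1914 = 1·1440 + 474; 474 = 7·60 + 54 → 07:54, 2022-06-15 + 1 day = 2022-06-16
→ 2022-06-16 07:54 TKR

2022-06-16 07:54 TKR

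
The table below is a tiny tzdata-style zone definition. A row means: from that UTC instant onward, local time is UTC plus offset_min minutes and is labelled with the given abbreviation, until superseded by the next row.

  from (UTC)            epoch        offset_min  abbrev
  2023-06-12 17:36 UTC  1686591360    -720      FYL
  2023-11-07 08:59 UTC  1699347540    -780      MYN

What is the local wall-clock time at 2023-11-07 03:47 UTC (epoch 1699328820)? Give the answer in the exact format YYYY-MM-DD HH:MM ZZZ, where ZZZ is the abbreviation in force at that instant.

2023-11-06 15:47 FYL

Query: 2023-11-07 03:47 UTC
Rule 1/2 (FYL, -12:00): 2023-06-12 17:36 UTC ≤ query < 2023-11-07 08:59 UTC
3·60 + 47 - 720 = -493 min
-493 = -1·1440 + 947; 947 = 15·60 + 47 → 15:47, 2023-11-07 - 1 day = 2023-11-06
→ 2023-11-06 15:47 FYL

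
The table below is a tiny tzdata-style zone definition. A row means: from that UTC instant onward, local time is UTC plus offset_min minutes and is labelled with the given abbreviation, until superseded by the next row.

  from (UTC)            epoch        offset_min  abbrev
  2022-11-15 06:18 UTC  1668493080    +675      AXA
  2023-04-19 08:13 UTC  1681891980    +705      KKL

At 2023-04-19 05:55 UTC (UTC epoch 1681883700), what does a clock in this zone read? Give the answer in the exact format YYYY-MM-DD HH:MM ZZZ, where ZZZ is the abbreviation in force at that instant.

Query: 2023-04-19 05:55 UTC
Rule 1/2 (AXA, +11:15): 2022-11-15 06:18 UTC ≤ query < 2023-04-19 08:13 UTC
5·60 + 55 + 675 = 1030 min
1030 = 0·1440 + 1030; 1030 = 17·60 + 10 → 17:10, same day
→ 2023-04-19 17:10 AXA

2023-04-19 17:10 AXA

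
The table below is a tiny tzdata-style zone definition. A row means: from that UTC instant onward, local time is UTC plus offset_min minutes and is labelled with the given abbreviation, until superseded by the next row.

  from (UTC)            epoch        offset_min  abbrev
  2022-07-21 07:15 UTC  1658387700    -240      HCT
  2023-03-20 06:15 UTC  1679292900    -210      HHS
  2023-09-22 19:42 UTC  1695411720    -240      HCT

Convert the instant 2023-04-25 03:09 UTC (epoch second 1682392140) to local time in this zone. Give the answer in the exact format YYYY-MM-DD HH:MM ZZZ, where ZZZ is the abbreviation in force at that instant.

Query: 2023-04-25 03:09 UTC
Rule 2/3 (HHS, -03:30): 2023-03-20 06:15 UTC ≤ query < 2023-09-22 19:42 UTC
3·60 + 9 - 210 = -21 min
-21 = -1·1440 + 1419; 1419 = 23·60 + 39 → 23:39, 2023-04-25 - 1 day = 2023-04-24
→ 2023-04-24 23:39 HHS

2023-04-24 23:39 HHS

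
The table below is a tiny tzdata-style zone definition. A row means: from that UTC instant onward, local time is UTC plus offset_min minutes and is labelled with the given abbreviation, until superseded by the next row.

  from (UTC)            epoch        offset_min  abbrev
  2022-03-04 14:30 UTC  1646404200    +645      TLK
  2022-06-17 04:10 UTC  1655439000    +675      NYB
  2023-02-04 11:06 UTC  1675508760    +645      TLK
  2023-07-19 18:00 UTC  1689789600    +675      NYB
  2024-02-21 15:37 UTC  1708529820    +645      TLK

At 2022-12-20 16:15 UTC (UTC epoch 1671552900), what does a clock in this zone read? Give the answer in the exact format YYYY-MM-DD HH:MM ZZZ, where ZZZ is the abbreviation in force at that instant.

Query: 2022-12-20 16:15 UTC
Rule 2/5 (NYB, +11:15): 2022-06-17 04:10 UTC ≤ query < 2023-02-04 11:06 UTC
16·60 + 15 + 675 = 1650 min
1650 = 1·1440 + 210; 210 = 3·60 + 30 → 03:30, 2022-12-20 + 1 day = 2022-12-21
→ 2022-12-21 03:30 NYB

2022-12-21 03:30 NYB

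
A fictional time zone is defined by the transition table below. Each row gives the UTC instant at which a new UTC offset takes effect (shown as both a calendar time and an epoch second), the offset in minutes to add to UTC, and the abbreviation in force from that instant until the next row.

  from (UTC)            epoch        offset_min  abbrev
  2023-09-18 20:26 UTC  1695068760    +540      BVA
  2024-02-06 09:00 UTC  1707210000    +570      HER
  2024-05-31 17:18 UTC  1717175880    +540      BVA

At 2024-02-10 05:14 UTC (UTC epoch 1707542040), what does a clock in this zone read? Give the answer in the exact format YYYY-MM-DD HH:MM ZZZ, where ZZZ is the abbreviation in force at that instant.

2024-02-10 14:44 HER

Query: 2024-02-10 05:14 UTC
Rule 2/3 (HER, +09:30): 2024-02-06 09:00 UTC ≤ query < 2024-05-31 17:18 UTC
5·60 + 14 + 570 = 884 min
884 = 0·1440 + 884; 884 = 14·60 + 44 → 14:44, same day
→ 2024-02-10 14:44 HER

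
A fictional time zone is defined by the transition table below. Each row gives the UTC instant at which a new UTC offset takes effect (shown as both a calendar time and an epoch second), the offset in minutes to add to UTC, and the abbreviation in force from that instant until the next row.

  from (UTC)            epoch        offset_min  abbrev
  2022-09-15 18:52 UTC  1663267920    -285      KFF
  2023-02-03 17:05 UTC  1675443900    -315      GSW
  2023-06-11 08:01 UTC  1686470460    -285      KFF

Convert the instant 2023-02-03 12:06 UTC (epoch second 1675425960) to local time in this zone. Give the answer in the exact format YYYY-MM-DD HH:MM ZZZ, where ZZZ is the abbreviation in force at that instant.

2023-02-03 07:21 KFF

Query: 2023-02-03 12:06 UTC
Rule 1/3 (KFF, -04:45): 2022-09-15 18:52 UTC ≤ query < 2023-02-03 17:05 UTC
12·60 + 6 - 285 = 441 min
441 = 0·1440 + 441; 441 = 7·60 + 21 → 07:21, same day
→ 2023-02-03 07:21 KFF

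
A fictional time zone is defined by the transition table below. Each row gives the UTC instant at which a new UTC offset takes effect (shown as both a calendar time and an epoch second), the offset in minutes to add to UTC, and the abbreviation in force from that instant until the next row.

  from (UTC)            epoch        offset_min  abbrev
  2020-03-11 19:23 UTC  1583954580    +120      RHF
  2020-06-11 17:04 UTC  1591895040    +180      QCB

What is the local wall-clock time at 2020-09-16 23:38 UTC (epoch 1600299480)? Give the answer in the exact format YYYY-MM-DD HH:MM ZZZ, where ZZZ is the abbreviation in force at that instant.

Query: 2020-09-16 23:38 UTC
Rule 2/2 (QCB, +03:00): 2020-06-11 17:04 UTC ≤ query < +∞
23·60 + 38 + 180 = 1598 min
1598 = 1·1440 + 158; 158 = 2·60 + 38 → 02:38, 2020-09-16 + 1 day = 2020-09-17
→ 2020-09-17 02:38 QCB

2020-09-17 02:38 QCB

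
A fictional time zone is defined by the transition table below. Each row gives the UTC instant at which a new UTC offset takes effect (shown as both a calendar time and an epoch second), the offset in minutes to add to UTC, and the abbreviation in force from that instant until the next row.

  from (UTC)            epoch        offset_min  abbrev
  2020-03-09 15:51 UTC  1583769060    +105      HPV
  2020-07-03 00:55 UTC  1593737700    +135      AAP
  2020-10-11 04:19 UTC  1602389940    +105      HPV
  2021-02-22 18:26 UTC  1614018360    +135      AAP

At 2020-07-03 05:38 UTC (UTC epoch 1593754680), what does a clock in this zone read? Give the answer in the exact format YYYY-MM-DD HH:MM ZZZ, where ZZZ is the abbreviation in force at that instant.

Query: 2020-07-03 05:38 UTC
Rule 2/4 (AAP, +02:15): 2020-07-03 00:55 UTC ≤ query < 2020-10-11 04:19 UTC
5·60 + 38 + 135 = 473 min
473 = 0·1440 + 473; 473 = 7·60 + 53 → 07:53, same day
→ 2020-07-03 07:53 AAP

2020-07-03 07:53 AAP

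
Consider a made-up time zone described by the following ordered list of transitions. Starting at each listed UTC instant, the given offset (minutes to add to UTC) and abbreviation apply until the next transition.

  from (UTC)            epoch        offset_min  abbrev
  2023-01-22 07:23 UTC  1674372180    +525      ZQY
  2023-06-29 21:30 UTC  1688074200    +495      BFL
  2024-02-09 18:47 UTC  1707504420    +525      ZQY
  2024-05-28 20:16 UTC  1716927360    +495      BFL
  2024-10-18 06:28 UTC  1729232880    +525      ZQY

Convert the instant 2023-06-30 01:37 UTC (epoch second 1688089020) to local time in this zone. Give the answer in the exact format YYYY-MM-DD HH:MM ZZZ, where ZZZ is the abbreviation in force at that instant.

Query: 2023-06-30 01:37 UTC
Rule 2/5 (BFL, +08:15): 2023-06-29 21:30 UTC ≤ query < 2024-02-09 18:47 UTC
1·60 + 37 + 495 = 592 min
592 = 0·1440 + 592; 592 = 9·60 + 52 → 09:52, same day
→ 2023-06-30 09:52 BFL

2023-06-30 09:52 BFL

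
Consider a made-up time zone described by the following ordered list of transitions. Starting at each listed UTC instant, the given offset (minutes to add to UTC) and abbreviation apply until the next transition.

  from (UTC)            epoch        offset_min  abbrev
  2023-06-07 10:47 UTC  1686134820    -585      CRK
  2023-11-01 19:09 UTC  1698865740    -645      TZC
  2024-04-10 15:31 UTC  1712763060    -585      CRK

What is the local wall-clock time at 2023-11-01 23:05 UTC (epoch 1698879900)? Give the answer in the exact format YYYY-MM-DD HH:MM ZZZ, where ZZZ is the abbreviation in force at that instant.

2023-11-01 12:20 TZC

Query: 2023-11-01 23:05 UTC
Rule 2/3 (TZC, -10:45): 2023-11-01 19:09 UTC ≤ query < 2024-04-10 15:31 UTC
23·60 + 5 - 645 = 740 min
740 = 0·1440 + 740; 740 = 12·60 + 20 → 12:20, same day
→ 2023-11-01 12:20 TZC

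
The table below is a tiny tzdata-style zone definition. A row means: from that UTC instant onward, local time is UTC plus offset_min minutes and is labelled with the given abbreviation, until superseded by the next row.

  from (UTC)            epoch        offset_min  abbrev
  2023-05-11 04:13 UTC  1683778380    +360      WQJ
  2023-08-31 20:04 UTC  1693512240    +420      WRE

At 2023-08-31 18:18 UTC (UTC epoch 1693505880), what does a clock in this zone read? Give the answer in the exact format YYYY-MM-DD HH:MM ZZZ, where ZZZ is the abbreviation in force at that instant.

2023-09-01 00:18 WQJ

Query: 2023-08-31 18:18 UTC
Rule 1/2 (WQJ, +06:00): 2023-05-11 04:13 UTC ≤ query < 2023-08-31 20:04 UTC
18·60 + 18 + 360 = 1458 min
1458 = 1·1440 + 18; 18 = 0·60 + 18 → 00:18, 2023-08-31 + 1 day = 2023-09-01
→ 2023-09-01 00:18 WQJ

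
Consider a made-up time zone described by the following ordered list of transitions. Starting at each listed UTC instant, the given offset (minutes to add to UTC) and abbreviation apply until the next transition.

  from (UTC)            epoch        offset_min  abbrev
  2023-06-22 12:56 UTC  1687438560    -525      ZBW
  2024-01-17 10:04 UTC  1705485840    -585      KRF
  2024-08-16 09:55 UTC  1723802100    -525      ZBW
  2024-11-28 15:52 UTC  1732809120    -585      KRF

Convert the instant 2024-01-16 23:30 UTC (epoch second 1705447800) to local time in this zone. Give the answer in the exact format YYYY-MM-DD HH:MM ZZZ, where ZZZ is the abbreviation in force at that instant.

2024-01-16 14:45 ZBW

Query: 2024-01-16 23:30 UTC
Rule 1/4 (ZBW, -08:45): 2023-06-22 12:56 UTC ≤ query < 2024-01-17 10:04 UTC
23·60 + 30 - 525 = 885 min
885 = 0·1440 + 885; 885 = 14·60 + 45 → 14:45, same day
→ 2024-01-16 14:45 ZBW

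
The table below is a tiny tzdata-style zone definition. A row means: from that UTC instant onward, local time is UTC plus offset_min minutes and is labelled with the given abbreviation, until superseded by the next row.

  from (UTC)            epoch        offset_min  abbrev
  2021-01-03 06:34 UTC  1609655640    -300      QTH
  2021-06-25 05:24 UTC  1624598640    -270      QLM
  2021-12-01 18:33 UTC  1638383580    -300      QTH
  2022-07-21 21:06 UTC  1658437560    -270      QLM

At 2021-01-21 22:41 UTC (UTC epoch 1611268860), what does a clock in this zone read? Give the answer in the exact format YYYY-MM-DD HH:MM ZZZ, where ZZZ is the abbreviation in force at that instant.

2021-01-21 17:41 QTH

Query: 2021-01-21 22:41 UTC
Rule 1/4 (QTH, -05:00): 2021-01-03 06:34 UTC ≤ query < 2021-06-25 05:24 UTC
22·60 + 41 - 300 = 1061 min
1061 = 0·1440 + 1061; 1061 = 17·60 + 41 → 17:41, same day
→ 2021-01-21 17:41 QTH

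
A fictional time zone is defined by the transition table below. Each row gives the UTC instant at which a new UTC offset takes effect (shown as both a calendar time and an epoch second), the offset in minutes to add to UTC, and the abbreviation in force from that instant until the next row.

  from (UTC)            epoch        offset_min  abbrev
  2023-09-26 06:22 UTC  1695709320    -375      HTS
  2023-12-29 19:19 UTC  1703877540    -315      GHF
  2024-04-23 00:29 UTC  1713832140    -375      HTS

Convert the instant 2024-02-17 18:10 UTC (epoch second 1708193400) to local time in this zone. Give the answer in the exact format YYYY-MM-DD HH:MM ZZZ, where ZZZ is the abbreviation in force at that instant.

Query: 2024-02-17 18:10 UTC
Rule 2/3 (GHF, -05:15): 2023-12-29 19:19 UTC ≤ query < 2024-04-23 00:29 UTC
18·60 + 10 - 315 = 775 min
775 = 0·1440 + 775; 775 = 12·60 + 55 → 12:55, same day
→ 2024-02-17 12:55 GHF

2024-02-17 12:55 GHF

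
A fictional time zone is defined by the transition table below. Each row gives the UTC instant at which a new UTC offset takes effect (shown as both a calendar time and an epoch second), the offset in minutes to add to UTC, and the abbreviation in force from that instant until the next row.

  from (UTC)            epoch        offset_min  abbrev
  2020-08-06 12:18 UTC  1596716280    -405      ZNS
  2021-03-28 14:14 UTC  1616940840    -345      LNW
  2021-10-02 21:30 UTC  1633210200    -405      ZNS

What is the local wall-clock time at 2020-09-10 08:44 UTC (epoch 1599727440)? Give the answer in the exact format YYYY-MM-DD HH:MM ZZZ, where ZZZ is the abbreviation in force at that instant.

Query: 2020-09-10 08:44 UTC
Rule 1/3 (ZNS, -06:45): 2020-08-06 12:18 UTC ≤ query < 2021-03-28 14:14 UTC
8·60 + 44 - 405 = 119 min
119 = 0·1440 + 119; 119 = 1·60 + 59 → 01:59, same day
→ 2020-09-10 01:59 ZNS

2020-09-10 01:59 ZNS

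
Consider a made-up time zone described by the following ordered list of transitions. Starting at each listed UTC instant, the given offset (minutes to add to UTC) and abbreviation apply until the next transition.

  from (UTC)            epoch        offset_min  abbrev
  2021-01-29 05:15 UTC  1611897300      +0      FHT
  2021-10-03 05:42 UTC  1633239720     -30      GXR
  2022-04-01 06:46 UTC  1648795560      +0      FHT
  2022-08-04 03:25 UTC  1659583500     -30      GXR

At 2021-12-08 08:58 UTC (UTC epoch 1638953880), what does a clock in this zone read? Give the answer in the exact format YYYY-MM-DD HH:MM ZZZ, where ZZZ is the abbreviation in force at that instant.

Query: 2021-12-08 08:58 UTC
Rule 2/4 (GXR, -00:30): 2021-10-03 05:42 UTC ≤ query < 2022-04-01 06:46 UTC
8·60 + 58 - 30 = 508 min
508 = 0·1440 + 508; 508 = 8·60 + 28 → 08:28, same day
→ 2021-12-08 08:28 GXR

2021-12-08 08:28 GXR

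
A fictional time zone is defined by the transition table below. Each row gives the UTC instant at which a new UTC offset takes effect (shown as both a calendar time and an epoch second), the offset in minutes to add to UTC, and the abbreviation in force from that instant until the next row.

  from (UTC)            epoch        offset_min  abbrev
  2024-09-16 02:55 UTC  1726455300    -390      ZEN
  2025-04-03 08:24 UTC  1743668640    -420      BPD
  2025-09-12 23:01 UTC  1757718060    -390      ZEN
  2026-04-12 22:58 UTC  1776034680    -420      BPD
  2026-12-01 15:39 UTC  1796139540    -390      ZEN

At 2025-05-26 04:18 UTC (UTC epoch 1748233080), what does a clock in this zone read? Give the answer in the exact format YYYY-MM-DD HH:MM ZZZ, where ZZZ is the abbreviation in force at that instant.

Query: 2025-05-26 04:18 UTC
Rule 2/5 (BPD, -07:00): 2025-04-03 08:24 UTC ≤ query < 2025-09-12 23:01 UTC
4·60 + 18 - 420 = -162 min
-162 = -1·1440 + 1278; 1278 = 21·60 + 18 → 21:18, 2025-05-26 - 1 day = 2025-05-25
→ 2025-05-25 21:18 BPD

2025-05-25 21:18 BPD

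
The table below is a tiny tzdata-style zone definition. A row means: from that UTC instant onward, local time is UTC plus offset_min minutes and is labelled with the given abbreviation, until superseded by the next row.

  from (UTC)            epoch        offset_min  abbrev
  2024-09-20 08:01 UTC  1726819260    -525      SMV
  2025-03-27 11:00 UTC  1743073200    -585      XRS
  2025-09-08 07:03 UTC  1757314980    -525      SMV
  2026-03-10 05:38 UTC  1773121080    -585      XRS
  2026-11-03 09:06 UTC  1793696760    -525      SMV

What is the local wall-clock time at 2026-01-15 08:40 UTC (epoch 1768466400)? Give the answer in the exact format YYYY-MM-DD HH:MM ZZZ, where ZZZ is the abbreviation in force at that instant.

Query: 2026-01-15 08:40 UTC
Rule 3/5 (SMV, -08:45): 2025-09-08 07:03 UTC ≤ query < 2026-03-10 05:38 UTC
8·60 + 40 - 525 = -5 min
-5 = -1·1440 + 1435; 1435 = 23·60 + 55 → 23:55, 2026-01-15 - 1 day = 2026-01-14
→ 2026-01-14 23:55 SMV

2026-01-14 23:55 SMV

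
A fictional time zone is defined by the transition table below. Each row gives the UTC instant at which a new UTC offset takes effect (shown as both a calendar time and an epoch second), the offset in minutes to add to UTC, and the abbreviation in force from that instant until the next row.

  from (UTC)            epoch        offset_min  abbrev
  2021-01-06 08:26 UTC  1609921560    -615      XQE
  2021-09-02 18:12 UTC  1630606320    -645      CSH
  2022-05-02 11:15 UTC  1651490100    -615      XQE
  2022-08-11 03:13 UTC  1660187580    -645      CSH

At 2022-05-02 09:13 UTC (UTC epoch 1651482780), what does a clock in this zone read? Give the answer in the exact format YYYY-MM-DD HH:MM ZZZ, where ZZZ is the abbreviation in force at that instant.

2022-05-01 22:28 CSH

Query: 2022-05-02 09:13 UTC
Rule 2/4 (CSH, -10:45): 2021-09-02 18:12 UTC ≤ query < 2022-05-02 11:15 UTC
9·60 + 13 - 645 = -92 min
-92 = -1·1440 + 1348; 1348 = 22·60 + 28 → 22:28, 2022-05-02 - 1 day = 2022-05-01
→ 2022-05-01 22:28 CSH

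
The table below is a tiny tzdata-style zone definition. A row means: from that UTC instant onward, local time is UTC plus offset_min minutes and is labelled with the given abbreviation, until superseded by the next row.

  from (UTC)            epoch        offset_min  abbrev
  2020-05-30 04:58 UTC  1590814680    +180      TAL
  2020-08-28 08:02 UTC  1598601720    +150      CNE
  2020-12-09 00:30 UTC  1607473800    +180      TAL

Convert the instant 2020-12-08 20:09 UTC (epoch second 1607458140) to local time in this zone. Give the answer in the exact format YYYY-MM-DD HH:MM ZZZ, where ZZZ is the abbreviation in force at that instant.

Query: 2020-12-08 20:09 UTC
Rule 2/3 (CNE, +02:30): 2020-08-28 08:02 UTC ≤ query < 2020-12-09 00:30 UTC
20·60 + 9 + 150 = 1359 min
1359 = 0·1440 + 1359; 1359 = 22·60 + 39 → 22:39, same day
→ 2020-12-08 22:39 CNE

2020-12-08 22:39 CNE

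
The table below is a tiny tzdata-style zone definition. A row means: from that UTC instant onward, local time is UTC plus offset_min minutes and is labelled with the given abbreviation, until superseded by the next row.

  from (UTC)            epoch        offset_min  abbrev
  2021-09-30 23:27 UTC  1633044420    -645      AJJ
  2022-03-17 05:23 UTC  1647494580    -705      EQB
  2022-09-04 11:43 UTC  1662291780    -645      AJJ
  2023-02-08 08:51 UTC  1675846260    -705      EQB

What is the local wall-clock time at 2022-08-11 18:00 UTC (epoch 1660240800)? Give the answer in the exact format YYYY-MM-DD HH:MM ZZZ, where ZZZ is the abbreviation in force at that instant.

Query: 2022-08-11 18:00 UTC
Rule 2/4 (EQB, -11:45): 2022-03-17 05:23 UTC ≤ query < 2022-09-04 11:43 UTC
18·60 + 0 - 705 = 375 min
375 = 0·1440 + 375; 375 = 6·60 + 15 → 06:15, same day
→ 2022-08-11 06:15 EQB

2022-08-11 06:15 EQB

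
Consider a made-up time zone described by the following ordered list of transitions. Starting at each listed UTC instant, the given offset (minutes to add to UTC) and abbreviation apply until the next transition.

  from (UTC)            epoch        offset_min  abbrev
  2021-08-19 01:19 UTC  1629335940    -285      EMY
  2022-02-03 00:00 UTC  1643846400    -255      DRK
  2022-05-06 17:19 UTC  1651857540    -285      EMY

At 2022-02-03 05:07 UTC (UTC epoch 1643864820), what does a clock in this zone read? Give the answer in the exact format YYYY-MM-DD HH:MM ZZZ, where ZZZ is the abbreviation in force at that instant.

2022-02-03 00:52 DRK

Query: 2022-02-03 05:07 UTC
Rule 2/3 (DRK, -04:15): 2022-02-03 00:00 UTC ≤ query < 2022-05-06 17:19 UTC
5·60 + 7 - 255 = 52 min
52 = 0·1440 + 52; 52 = 0·60 + 52 → 00:52, same day
→ 2022-02-03 00:52 DRK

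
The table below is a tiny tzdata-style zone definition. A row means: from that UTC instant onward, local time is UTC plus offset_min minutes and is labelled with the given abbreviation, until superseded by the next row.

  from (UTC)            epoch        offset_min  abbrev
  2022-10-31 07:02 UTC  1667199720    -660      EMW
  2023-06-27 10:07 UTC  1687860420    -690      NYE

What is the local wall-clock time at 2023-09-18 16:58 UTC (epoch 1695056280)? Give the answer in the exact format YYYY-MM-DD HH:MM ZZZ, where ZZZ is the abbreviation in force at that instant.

Query: 2023-09-18 16:58 UTC
Rule 2/2 (NYE, -11:30): 2023-06-27 10:07 UTC ≤ query < +∞
16·60 + 58 - 690 = 328 min
328 = 0·1440 + 328; 328 = 5·60 + 28 → 05:28, same day
→ 2023-09-18 05:28 NYE

2023-09-18 05:28 NYE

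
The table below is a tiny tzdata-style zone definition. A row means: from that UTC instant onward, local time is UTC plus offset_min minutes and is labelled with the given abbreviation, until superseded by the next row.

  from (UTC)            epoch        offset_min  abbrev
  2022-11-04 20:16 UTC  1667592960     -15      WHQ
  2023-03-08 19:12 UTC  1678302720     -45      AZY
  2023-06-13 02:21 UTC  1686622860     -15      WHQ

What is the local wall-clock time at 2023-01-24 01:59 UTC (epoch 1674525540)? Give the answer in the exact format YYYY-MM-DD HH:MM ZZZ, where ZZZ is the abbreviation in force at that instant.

Query: 2023-01-24 01:59 UTC
Rule 1/3 (WHQ, -00:15): 2022-11-04 20:16 UTC ≤ query < 2023-03-08 19:12 UTC
1·60 + 59 - 15 = 104 min
104 = 0·1440 + 104; 104 = 1·60 + 44 → 01:44, same day
→ 2023-01-24 01:44 WHQ

2023-01-24 01:44 WHQ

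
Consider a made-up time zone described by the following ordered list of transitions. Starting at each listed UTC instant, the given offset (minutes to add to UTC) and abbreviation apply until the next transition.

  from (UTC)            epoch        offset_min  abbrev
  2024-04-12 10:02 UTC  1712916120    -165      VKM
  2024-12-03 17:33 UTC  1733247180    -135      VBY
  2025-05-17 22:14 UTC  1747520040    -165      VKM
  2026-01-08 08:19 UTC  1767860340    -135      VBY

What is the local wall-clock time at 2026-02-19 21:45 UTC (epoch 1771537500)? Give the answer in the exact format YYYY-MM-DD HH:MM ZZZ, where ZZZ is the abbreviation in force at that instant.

2026-02-19 19:30 VBY

Query: 2026-02-19 21:45 UTC
Rule 4/4 (VBY, -02:15): 2026-01-08 08:19 UTC ≤ query < +∞
21·60 + 45 - 135 = 1170 min
1170 = 0·1440 + 1170; 1170 = 19·60 + 30 → 19:30, same day
→ 2026-02-19 19:30 VBY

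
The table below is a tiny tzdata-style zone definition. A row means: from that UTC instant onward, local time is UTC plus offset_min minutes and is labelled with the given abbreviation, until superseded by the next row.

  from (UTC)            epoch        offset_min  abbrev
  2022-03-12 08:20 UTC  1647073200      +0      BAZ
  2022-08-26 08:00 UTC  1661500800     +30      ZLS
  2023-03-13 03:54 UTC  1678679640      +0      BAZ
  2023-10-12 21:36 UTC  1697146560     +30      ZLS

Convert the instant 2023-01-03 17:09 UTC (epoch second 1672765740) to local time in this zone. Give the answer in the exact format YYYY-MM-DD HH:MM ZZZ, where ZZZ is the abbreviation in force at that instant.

Query: 2023-01-03 17:09 UTC
Rule 2/4 (ZLS, +00:30): 2022-08-26 08:00 UTC ≤ query < 2023-03-13 03:54 UTC
17·60 + 9 + 30 = 1059 min
1059 = 0·1440 + 1059; 1059 = 17·60 + 39 → 17:39, same day
→ 2023-01-03 17:39 ZLS

2023-01-03 17:39 ZLS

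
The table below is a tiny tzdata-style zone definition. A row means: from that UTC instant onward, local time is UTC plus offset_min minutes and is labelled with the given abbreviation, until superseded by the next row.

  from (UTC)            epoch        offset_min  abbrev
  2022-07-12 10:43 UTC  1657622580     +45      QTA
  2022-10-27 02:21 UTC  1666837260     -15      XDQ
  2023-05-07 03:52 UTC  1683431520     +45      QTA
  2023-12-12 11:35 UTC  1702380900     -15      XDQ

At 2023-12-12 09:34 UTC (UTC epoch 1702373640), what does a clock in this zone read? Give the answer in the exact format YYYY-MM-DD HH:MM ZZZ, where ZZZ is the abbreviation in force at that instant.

2023-12-12 10:19 QTA

Query: 2023-12-12 09:34 UTC
Rule 3/4 (QTA, +00:45): 2023-05-07 03:52 UTC ≤ query < 2023-12-12 11:35 UTC
9·60 + 34 + 45 = 619 min
619 = 0·1440 + 619; 619 = 10·60 + 19 → 10:19, same day
→ 2023-12-12 10:19 QTA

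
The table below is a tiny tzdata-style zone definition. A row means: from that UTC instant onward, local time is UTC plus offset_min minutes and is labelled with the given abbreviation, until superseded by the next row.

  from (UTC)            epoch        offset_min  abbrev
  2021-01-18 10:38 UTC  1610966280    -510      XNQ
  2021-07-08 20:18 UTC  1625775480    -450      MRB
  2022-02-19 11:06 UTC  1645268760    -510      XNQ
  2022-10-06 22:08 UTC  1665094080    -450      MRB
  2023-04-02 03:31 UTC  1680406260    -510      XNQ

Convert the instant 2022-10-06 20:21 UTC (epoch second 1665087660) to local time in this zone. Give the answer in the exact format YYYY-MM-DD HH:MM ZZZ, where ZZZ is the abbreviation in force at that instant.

Query: 2022-10-06 20:21 UTC
Rule 3/5 (XNQ, -08:30): 2022-02-19 11:06 UTC ≤ query < 2022-10-06 22:08 UTC
20·60 + 21 - 510 = 711 min
711 = 0·1440 + 711; 711 = 11·60 + 51 → 11:51, same day
→ 2022-10-06 11:51 XNQ

2022-10-06 11:51 XNQ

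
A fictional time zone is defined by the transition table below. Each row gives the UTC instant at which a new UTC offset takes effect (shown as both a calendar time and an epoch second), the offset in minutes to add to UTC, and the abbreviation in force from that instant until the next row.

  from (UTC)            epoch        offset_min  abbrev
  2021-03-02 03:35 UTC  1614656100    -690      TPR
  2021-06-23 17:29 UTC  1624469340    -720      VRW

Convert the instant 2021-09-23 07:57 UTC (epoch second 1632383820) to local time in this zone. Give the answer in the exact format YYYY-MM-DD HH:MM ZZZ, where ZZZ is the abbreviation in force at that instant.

Query: 2021-09-23 07:57 UTC
Rule 2/2 (VRW, -12:00): 2021-06-23 17:29 UTC ≤ query < +∞
7·60 + 57 - 720 = -243 min
-243 = -1·1440 + 1197; 1197 = 19·60 + 57 → 19:57, 2021-09-23 - 1 day = 2021-09-22
→ 2021-09-22 19:57 VRW

2021-09-22 19:57 VRW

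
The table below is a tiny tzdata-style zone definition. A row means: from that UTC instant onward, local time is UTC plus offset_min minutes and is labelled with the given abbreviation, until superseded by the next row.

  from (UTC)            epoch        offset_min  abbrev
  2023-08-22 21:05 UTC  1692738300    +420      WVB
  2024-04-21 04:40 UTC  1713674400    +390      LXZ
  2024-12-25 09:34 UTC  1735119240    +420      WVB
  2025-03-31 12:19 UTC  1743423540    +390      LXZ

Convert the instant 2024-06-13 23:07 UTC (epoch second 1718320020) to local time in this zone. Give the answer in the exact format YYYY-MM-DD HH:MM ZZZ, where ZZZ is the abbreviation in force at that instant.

2024-06-14 05:37 LXZ

Query: 2024-06-13 23:07 UTC
Rule 2/4 (LXZ, +06:30): 2024-04-21 04:40 UTC ≤ query < 2024-12-25 09:34 UTC
23·60 + 7 + 390 = 1777 min
1777 = 1·1440 + 337; 337 = 5·60 + 37 → 05:37, 2024-06-13 + 1 day = 2024-06-14
→ 2024-06-14 05:37 LXZ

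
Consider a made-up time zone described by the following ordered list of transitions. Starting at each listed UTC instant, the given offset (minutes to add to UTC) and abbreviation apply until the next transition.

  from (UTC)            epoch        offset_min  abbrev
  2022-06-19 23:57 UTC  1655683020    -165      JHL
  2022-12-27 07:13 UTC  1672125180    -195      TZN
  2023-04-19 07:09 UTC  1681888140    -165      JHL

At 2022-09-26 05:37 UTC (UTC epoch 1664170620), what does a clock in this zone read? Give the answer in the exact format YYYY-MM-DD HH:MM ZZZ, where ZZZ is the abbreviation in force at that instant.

2022-09-26 02:52 JHL

Query: 2022-09-26 05:37 UTC
Rule 1/3 (JHL, -02:45): 2022-06-19 23:57 UTC ≤ query < 2022-12-27 07:13 UTC
5·60 + 37 - 165 = 172 min
172 = 0·1440 + 172; 172 = 2·60 + 52 → 02:52, same day
→ 2022-09-26 02:52 JHL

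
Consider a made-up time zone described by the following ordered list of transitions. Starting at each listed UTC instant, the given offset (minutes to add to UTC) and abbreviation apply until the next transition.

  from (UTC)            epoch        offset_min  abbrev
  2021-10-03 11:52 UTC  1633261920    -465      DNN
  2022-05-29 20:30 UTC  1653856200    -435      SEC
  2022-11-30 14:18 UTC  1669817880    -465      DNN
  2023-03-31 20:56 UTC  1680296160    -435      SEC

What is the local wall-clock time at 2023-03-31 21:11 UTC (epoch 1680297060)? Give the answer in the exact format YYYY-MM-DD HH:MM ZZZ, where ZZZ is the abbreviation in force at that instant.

Query: 2023-03-31 21:11 UTC
Rule 4/4 (SEC, -07:15): 2023-03-31 20:56 UTC ≤ query < +∞
21·60 + 11 - 435 = 836 min
836 = 0·1440 + 836; 836 = 13·60 + 56 → 13:56, same day
→ 2023-03-31 13:56 SEC

2023-03-31 13:56 SEC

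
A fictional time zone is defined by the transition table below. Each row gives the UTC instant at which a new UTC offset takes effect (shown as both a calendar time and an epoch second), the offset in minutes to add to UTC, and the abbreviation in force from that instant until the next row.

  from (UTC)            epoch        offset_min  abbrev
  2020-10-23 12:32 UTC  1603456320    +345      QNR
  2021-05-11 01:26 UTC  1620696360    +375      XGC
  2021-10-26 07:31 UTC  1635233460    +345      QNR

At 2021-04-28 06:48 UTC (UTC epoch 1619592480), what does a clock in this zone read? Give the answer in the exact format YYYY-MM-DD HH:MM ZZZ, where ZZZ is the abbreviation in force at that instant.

Query: 2021-04-28 06:48 UTC
Rule 1/3 (QNR, +05:45): 2020-10-23 12:32 UTC ≤ query < 2021-05-11 01:26 UTC
6·60 + 48 + 345 = 753 min
753 = 0·1440 + 753; 753 = 12·60 + 33 → 12:33, same day
→ 2021-04-28 12:33 QNR

2021-04-28 12:33 QNR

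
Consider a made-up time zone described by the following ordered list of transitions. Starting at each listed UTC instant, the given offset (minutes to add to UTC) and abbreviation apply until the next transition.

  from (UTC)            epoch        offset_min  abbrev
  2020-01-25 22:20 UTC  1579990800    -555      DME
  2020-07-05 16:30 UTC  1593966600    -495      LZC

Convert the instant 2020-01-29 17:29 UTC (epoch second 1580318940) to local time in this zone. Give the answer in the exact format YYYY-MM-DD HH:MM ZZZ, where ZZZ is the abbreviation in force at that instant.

Query: 2020-01-29 17:29 UTC
Rule 1/2 (DME, -09:15): 2020-01-25 22:20 UTC ≤ query < 2020-07-05 16:30 UTC
17·60 + 29 - 555 = 494 min
494 = 0·1440 + 494; 494 = 8·60 + 14 → 08:14, same day
→ 2020-01-29 08:14 DME

2020-01-29 08:14 DME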